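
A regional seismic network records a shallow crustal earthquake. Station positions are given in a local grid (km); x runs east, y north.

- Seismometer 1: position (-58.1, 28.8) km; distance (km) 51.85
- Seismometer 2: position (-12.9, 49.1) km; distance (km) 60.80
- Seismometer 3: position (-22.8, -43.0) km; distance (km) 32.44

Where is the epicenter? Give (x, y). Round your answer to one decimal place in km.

(-24.4, -10.6)

Circle about each station: (x + 58.1)² + (y − 28.8)² = 51.85²; (x + 12.9)² + (y − 49.1)² = 60.80²; (x + 22.8)² + (y + 43.0)² = 32.44².
Subtracting pairs of circle equations eliminates x²+y² and gives linear equations (the radical axes):
90.4 x + 40.6 y = -2636.05
70.6 x − 143.6 y = -200.14
Solving the 2×2 system: x ≈ -24.4, y ≈ -10.6 km.
Check against Seismometer 1 (with the unrounded x, y): √((x + 58.1)²+(y − 28.8)²) = 51.85 ≈ 51.85 km. ✓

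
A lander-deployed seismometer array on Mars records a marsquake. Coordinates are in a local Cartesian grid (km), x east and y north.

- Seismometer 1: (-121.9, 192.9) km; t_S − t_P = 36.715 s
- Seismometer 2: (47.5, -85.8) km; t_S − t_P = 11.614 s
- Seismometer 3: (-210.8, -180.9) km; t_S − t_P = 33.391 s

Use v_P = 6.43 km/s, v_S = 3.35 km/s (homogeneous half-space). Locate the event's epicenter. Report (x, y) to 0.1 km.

(-21.9, -43.6)

Distance from S−P lag: d = Δt · v_P v_S / (v_P − v_S) = Δt · (6.43·3.35)/(6.43−3.35) ≈ 6.9937·Δt.
So d_Seismometer 1 = 256.77, d_Seismometer 2 = 81.22, d_Seismometer 3 = 233.53 km.
Circle about each station: (x + 121.9)² + (y − 192.9)² = 256.77²; (x − 47.5)² + (y + 85.8)² = 81.22²; (x + 210.8)² + (y + 180.9)² = 233.53².
Subtracting the Seismometer 1 equation from the Seismometer 2 and Seismometer 3 equations removes the quadratic terms:
338.8 x − 557.4 y = 16882.01
-177.8 x − 747.6 y = 36486.00
Solving the 2×2 system: x ≈ -21.9, y ≈ -43.6 km.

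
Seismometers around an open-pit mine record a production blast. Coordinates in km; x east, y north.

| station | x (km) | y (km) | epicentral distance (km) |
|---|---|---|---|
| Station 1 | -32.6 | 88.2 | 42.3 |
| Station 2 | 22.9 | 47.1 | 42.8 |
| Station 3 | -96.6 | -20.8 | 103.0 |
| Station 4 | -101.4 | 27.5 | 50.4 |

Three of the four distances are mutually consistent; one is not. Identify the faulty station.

Solve using three stations at a time. Using Station 1, Station 2, Station 3 (subtract circle equations pairwise → linear system) gives (x, y) ≈ (-19.9, 47.9).
Distances from that point to each station vs reported:
  Station 1: calculated 42.3 vs reported 42.3 → residual 0.0 km
  Station 2: calculated 42.8 vs reported 42.8 → residual 0.0 km
  Station 3: calculated 103.0 vs reported 103.0 → residual 0.0 km
  Station 4: calculated 84.0 vs reported 50.4 → residual 33.6 km
Station 1, Station 2, Station 3 are mutually consistent (residuals ≈ 0); Station 4 is off by 33.6 km.

Station 4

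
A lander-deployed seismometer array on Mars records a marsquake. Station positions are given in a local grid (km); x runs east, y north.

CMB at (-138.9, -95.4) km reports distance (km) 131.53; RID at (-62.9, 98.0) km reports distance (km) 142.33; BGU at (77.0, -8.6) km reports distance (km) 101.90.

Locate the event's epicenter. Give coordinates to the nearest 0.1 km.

x ≈ -20.6 km, y ≈ -37.9 km

Circle about each station: (x + 138.9)² + (y + 95.4)² = 131.53²; (x + 62.9)² + (y − 98.0)² = 142.33²; (x − 77.0)² + (y + 8.6)² = 101.90².
Subtracting the CMB equation from the RID and BGU equations removes the quadratic terms:
152.0 x + 386.8 y = -17791.65
431.8 x + 173.6 y = -15474.88
Solving the 2×2 system: x ≈ -20.6, y ≈ -37.9 km.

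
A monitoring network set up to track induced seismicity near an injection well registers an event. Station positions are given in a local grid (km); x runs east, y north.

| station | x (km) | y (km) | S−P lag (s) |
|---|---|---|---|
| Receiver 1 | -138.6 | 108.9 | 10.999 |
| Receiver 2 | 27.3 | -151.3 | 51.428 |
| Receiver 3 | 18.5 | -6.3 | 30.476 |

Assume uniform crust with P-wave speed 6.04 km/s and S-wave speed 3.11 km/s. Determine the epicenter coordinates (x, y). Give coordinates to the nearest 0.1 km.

-87.7 km east, 157.7 km north

Distance from S−P lag: d = Δt · v_P v_S / (v_P − v_S) = Δt · (6.04·3.11)/(6.04−3.11) ≈ 6.4111·Δt.
So d_Receiver 1 = 70.52, d_Receiver 2 = 329.71, d_Receiver 3 = 195.38 km.
Circle about each station: (x + 138.6)² + (y − 108.9)² = 70.52²; (x − 27.3)² + (y + 151.3)² = 329.71²; (x − 18.5)² + (y + 6.3)² = 195.38².
Subtracting the Receiver 1 equation from the Receiver 2 and Receiver 3 equations removes the quadratic terms:
331.8 x − 520.4 y = -111167.80
314.2 x − 230.4 y = -63887.50
Solving the 2×2 system: x ≈ -87.7, y ≈ 157.7 km.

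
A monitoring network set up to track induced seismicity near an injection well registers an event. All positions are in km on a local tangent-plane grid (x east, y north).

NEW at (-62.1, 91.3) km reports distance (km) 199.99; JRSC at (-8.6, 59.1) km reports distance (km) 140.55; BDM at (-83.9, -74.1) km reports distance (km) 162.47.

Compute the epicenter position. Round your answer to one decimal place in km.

Circle about each station: (x + 62.1)² + (y − 91.3)² = 199.99²; (x + 8.6)² + (y − 59.1)² = 140.55²; (x + 83.9)² + (y + 74.1)² = 162.47².
Subtracting pairs of circle equations eliminates x²+y² and gives linear equations (the radical axes):
107.0 x − 64.4 y = 11616.37
-43.6 x − 330.8 y = 13937.42
Solving the 2×2 system: x ≈ 77.1, y ≈ -52.3 km.

x ≈ 77.1 km, y ≈ -52.3 km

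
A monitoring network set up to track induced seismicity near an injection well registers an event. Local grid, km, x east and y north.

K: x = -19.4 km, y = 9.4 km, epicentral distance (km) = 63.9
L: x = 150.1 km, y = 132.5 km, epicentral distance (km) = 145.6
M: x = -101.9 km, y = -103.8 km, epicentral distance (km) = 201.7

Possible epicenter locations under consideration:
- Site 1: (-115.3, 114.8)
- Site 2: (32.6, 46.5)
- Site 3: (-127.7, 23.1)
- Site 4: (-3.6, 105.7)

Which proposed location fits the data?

Site 2

For each candidate, compare |candidate − station| to the reported distance:
Site 1: residuals K 78.6, L 120.4, M 17.3 → max 120.4 km
Site 2: residuals K 0.0, L 0.0, M 0.0 → max 0.0 km
Site 3: residuals K 45.3, L 153.0, M 72.2 → max 153.0 km
Site 4: residuals K 33.7, L 10.4, M 29.7 → max 33.7 km
Only Site 2 has all residuals ≈ 0.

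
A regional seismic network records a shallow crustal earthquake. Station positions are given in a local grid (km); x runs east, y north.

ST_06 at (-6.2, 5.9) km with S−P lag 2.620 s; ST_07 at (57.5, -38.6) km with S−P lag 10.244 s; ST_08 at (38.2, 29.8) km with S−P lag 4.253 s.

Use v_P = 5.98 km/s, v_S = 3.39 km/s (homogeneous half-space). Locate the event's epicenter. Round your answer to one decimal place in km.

(5.7, 22.6)

Distance from S−P lag: d = Δt · v_P v_S / (v_P − v_S) = Δt · (5.98·3.39)/(5.98−3.39) ≈ 7.8271·Δt.
So d_ST_06 = 20.51, d_ST_07 = 80.18, d_ST_08 = 33.29 km.
Circle about each station: (x + 6.2)² + (y − 5.9)² = 20.51²; (x − 57.5)² + (y + 38.6)² = 80.18²; (x − 38.2)² + (y − 29.8)² = 33.29².
Subtracting the ST_06 equation from the ST_07 and ST_08 equations removes the quadratic terms:
127.4 x − 89.0 y = -1285.21
88.8 x + 47.8 y = 1586.47
Solving the 2×2 system: x ≈ 5.7, y ≈ 22.6 km.
Check against ST_06 (with the unrounded x, y): √((x + 6.2)²+(y − 5.9)²) = 20.51 ≈ 20.51 km. ✓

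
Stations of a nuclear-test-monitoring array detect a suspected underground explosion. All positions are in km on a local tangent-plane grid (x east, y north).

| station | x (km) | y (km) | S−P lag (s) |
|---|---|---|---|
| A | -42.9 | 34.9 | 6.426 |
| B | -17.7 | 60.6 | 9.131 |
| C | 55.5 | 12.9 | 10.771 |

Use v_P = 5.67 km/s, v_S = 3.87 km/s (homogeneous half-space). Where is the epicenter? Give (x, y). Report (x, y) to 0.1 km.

(-64.5, -40.4)

Distance from S−P lag: d = Δt · v_P v_S / (v_P − v_S) = Δt · (5.67·3.87)/(5.67−3.87) ≈ 12.1905·Δt.
So d_A = 78.34, d_B = 111.31, d_C = 131.30 km.
Circle about each station: (x + 42.9)² + (y − 34.9)² = 78.34²; (x + 17.7)² + (y − 60.6)² = 111.31²; (x − 55.5)² + (y − 12.9)² = 131.30².
Subtracting the A equation from the B and C equations removes the quadratic terms:
50.4 x + 51.4 y = -5325.53
196.8 x − 44.0 y = -10914.29
Solving the 2×2 system: x ≈ -64.5, y ≈ -40.4 km.
Check against A (with the unrounded x, y): √((x + 42.9)²+(y − 34.9)²) = 78.31 ≈ 78.34 km. ✓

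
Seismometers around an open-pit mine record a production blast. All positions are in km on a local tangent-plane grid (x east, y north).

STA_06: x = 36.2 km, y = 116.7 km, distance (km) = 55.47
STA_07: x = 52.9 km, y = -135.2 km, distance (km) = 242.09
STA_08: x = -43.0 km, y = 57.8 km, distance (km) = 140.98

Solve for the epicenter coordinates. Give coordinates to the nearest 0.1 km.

(90.2, 104.0)

Circle about each station: (x − 36.2)² + (y − 116.7)² = 55.47²; (x − 52.9)² + (y + 135.2)² = 242.09²; (x + 43.0)² + (y − 57.8)² = 140.98².
Subtracting the STA_06 equation from the STA_07 and STA_08 equations removes the quadratic terms:
33.4 x − 503.8 y = -49382.53
-158.4 x − 117.8 y = -26537.93
Solving the 2×2 system: x ≈ 90.2, y ≈ 104.0 km.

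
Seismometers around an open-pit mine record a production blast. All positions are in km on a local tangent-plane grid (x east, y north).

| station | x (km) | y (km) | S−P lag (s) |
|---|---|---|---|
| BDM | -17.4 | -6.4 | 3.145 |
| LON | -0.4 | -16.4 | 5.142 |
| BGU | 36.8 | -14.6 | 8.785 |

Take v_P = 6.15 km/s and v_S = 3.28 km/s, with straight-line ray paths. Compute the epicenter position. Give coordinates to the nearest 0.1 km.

Distance from S−P lag: d = Δt · v_P v_S / (v_P − v_S) = Δt · (6.15·3.28)/(6.15−3.28) ≈ 7.0286·Δt.
So d_BDM = 22.10, d_LON = 36.14, d_BGU = 61.75 km.
Circle about each station: (x + 17.4)² + (y + 6.4)² = 22.10²; (x + 0.4)² + (y + 16.4)² = 36.14²; (x − 36.8)² + (y + 14.6)² = 61.75².
Subtracting pairs of circle equations eliminates x²+y² and gives linear equations (the radical axes):
34.0 x − 20.0 y = -892.29
108.4 x − 16.4 y = -2100.97
Solving the 2×2 system: x ≈ -17.0, y ≈ 15.7 km.

-17.0 km east, 15.7 km north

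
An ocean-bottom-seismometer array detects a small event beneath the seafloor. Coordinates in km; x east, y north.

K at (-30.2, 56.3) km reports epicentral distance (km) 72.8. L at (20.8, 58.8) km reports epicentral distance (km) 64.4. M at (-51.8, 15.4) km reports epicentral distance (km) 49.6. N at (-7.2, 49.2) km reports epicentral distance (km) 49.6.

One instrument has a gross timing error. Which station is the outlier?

Solve using three stations at a time. Using L, M, N (subtract circle equations pairwise → linear system) gives (x, y) ≈ (-4.6, -0.5).
Distances from that point to each station vs reported:
  K: calculated 62.3 vs reported 72.8 → residual 10.5 km
  L: calculated 64.5 vs reported 64.4 → residual 0.1 km
  M: calculated 49.8 vs reported 49.6 → residual 0.2 km
  N: calculated 49.8 vs reported 49.6 → residual 0.2 km
L, M, N are mutually consistent (residuals ≈ 0); K is off by 10.5 km.

K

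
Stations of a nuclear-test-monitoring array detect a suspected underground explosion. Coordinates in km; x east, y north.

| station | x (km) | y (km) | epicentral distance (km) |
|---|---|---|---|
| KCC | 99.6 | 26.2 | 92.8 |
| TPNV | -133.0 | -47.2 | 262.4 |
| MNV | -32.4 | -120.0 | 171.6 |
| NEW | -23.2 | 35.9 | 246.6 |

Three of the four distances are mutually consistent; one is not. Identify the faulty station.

NEW

Solve using three stations at a time. Using KCC, TPNV, MNV (subtract circle equations pairwise → linear system) gives (x, y) ≈ (129.0, -61.8).
Distances from that point to each station vs reported:
  KCC: calculated 92.7 vs reported 92.8 → residual 0.1 km
  TPNV: calculated 262.4 vs reported 262.4 → residual 0.0 km
  MNV: calculated 171.6 vs reported 171.6 → residual 0.0 km
  NEW: calculated 180.8 vs reported 246.6 → residual 65.8 km
KCC, TPNV, MNV are mutually consistent (residuals ≈ 0); NEW is off by 65.8 km.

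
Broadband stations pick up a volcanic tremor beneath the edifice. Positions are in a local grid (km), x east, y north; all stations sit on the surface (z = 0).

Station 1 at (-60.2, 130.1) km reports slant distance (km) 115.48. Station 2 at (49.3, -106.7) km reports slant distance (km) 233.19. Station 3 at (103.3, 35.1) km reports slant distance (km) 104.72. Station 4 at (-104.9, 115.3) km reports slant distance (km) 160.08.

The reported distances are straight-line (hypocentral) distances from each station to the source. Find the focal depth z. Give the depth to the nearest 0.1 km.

Each station gives a sphere (x−x_i)² + (y−y_i)² + z² = d_i² (stations at z=0).
Subtracting the Station 1 sphere from Station 2 and Station 3: z² cancels, leaving linear equations in x and y:
219.0 x − 473.6 y = -47776.62
327.0 x − 190.0 y = -6277.80
Solving: x ≈ 53.898, y ≈ 125.803 km (keep extra digits for the depth step; rounded: 53.9, 125.8).
Then from the Station 1 sphere: z² = 115.48² − (x + 60.2)² − (y − 130.1)² with x = 53.898, y = 125.803, so z ≈ 17.286 ≈ 17.3 km.

depth ≈ 17.3 km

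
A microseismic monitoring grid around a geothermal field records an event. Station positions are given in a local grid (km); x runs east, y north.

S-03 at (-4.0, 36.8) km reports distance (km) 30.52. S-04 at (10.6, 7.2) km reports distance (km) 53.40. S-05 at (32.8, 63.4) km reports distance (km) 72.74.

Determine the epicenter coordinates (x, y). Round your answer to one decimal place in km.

Circle about each station: (x + 4.0)² + (y − 36.8)² = 30.52²; (x − 10.6)² + (y − 7.2)² = 53.40²; (x − 32.8)² + (y − 63.4)² = 72.74².
Subtracting the S-03 equation from the S-04 and S-05 equations removes the quadratic terms:
29.2 x − 59.2 y = -3126.13
73.6 x + 53.2 y = -634.48
Solving the 2×2 system: x ≈ -34.5, y ≈ 35.8 km.

-34.5 km east, 35.8 km north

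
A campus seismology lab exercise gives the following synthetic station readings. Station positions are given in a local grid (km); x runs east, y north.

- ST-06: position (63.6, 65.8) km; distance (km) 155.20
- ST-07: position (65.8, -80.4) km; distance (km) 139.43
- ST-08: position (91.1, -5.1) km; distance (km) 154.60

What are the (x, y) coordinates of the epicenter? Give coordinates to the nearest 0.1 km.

Circle about each station: (x − 63.6)² + (y − 65.8)² = 155.20²; (x − 65.8)² + (y + 80.4)² = 139.43²; (x − 91.1)² + (y + 5.1)² = 154.60².
Subtracting pairs of circle equations eliminates x²+y² and gives linear equations (the radical axes):
4.4 x − 292.4 y = 7065.52
55.0 x − 141.8 y = 136.50
Solving the 2×2 system: x ≈ -62.2, y ≈ -25.1 km.
Check against ST-06 (with the unrounded x, y): √((x − 63.6)²+(y − 65.8)²) = 155.23 ≈ 155.20 km. ✓

-62.2 km east, -25.1 km north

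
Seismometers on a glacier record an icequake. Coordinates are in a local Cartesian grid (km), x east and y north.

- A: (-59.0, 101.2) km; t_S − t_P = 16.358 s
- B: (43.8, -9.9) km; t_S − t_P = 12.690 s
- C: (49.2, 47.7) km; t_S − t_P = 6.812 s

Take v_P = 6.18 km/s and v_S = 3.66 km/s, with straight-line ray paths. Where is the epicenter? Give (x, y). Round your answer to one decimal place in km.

x ≈ 87.7 km, y ≈ 95.2 km

Distance from S−P lag: d = Δt · v_P v_S / (v_P − v_S) = Δt · (6.18·3.66)/(6.18−3.66) ≈ 8.9757·Δt.
So d_A = 146.82, d_B = 113.90, d_C = 61.14 km.
Circle about each station: (x + 59.0)² + (y − 101.2)² = 146.82²; (x − 43.8)² + (y + 9.9)² = 113.90²; (x − 49.2)² + (y − 47.7)² = 61.14².
Subtracting the A equation from the B and C equations removes the quadratic terms:
205.6 x − 222.2 y = -3123.09
216.4 x − 107.0 y = 8791.50
Solving the 2×2 system: x ≈ 87.7, y ≈ 95.2 km.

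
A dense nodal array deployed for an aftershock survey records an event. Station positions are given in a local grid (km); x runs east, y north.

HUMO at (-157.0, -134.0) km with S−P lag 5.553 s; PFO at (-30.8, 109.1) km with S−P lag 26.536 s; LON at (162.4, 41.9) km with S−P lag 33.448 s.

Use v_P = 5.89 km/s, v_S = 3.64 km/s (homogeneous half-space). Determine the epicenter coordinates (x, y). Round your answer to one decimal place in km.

Distance from S−P lag: d = Δt · v_P v_S / (v_P − v_S) = Δt · (5.89·3.64)/(5.89−3.64) ≈ 9.5287·Δt.
So d_HUMO = 52.91, d_PFO = 252.85, d_LON = 318.72 km.
Circle about each station: (x + 157.0)² + (y + 134.0)² = 52.91²; (x + 30.8)² + (y − 109.1)² = 252.85²; (x − 162.4)² + (y − 41.9)² = 318.72².
Subtracting the HUMO equation from the PFO and LON equations removes the quadratic terms:
252.4 x + 486.2 y = -90887.20
638.8 x + 351.8 y = -113258.60
Solving the 2×2 system: x ≈ -104.1, y ≈ -132.9 km.

x ≈ -104.1 km, y ≈ -132.9 km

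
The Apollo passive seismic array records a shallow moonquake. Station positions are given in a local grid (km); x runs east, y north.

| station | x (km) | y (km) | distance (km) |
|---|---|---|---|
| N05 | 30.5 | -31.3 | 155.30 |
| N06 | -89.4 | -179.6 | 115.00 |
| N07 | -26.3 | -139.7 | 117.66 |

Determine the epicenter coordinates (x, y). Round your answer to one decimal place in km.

Circle about each station: (x − 30.5)² + (y + 31.3)² = 155.30²; (x + 89.4)² + (y + 179.6)² = 115.00²; (x + 26.3)² + (y + 139.7)² = 117.66².
Subtracting the N05 equation from the N06 and N07 equations removes the quadratic terms:
-239.8 x − 296.6 y = 49231.67
-113.6 x − 216.8 y = 28572.05
Solving the 2×2 system: x ≈ -120.2, y ≈ -68.8 km.

(-120.2, -68.8)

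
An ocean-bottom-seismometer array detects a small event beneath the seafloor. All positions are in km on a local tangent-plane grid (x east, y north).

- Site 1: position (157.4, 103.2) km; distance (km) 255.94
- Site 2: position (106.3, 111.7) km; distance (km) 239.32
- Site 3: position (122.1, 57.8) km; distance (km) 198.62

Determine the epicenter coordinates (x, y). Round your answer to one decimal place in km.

15.2 km east, -109.6 km north

Circle about each station: (x − 157.4)² + (y − 103.2)² = 255.94²; (x − 106.3)² + (y − 111.7)² = 239.32²; (x − 122.1)² + (y − 57.8)² = 198.62².
Subtracting pairs of circle equations eliminates x²+y² and gives linear equations (the radical axes):
-102.2 x + 17.0 y = -3417.20
-70.6 x − 90.8 y = 8879.63
Solving the 2×2 system: x ≈ 15.2, y ≈ -109.6 km.
Check against Site 1 (with the unrounded x, y): √((x − 157.4)²+(y − 103.2)²) = 255.95 ≈ 255.94 km. ✓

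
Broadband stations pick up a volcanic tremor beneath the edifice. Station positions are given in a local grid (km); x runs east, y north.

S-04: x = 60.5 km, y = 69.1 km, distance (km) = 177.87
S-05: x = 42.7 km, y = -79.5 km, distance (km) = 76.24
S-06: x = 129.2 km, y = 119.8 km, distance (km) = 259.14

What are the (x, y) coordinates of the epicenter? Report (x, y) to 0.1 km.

Circle about each station: (x − 60.5)² + (y − 69.1)² = 177.87²; (x − 42.7)² + (y + 79.5)² = 76.24²; (x − 129.2)² + (y − 119.8)² = 259.14².
Subtracting the S-04 equation from the S-05 and S-06 equations removes the quadratic terms:
-35.6 x − 297.2 y = 25533.68
137.4 x + 101.4 y = -12906.18
Solving the 2×2 system: x ≈ -33.5, y ≈ -81.9 km.
Check against S-04 (with the unrounded x, y): √((x − 60.5)²+(y − 69.1)²) = 177.86 ≈ 177.87 km. ✓

(-33.5, -81.9)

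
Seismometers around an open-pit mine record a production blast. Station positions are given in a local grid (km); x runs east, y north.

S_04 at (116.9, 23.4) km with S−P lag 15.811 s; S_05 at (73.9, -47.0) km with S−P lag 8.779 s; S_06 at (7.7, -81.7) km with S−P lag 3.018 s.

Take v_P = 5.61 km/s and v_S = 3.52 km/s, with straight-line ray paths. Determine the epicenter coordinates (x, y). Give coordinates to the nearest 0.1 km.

(-8.3, -58.1)

Distance from S−P lag: d = Δt · v_P v_S / (v_P − v_S) = Δt · (5.61·3.52)/(5.61−3.52) ≈ 9.4484·Δt.
So d_S_04 = 149.39, d_S_05 = 82.95, d_S_06 = 28.52 km.
Circle about each station: (x − 116.9)² + (y − 23.4)² = 149.39²; (x − 73.9)² + (y + 47.0)² = 82.95²; (x − 7.7)² + (y + 81.7)² = 28.52².
Subtracting pairs of circle equations eliminates x²+y² and gives linear equations (the radical axes):
-86.0 x − 140.8 y = 8893.71
-218.4 x − 210.2 y = 14024.99
Solving the 2×2 system: x ≈ -8.3, y ≈ -58.1 km.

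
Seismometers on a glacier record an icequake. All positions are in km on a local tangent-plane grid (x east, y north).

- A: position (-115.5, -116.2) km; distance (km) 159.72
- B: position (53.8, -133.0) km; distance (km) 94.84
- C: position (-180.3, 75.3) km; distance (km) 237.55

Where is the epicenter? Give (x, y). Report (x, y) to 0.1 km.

Circle about each station: (x + 115.5)² + (y + 116.2)² = 159.72²; (x − 53.8)² + (y + 133.0)² = 94.84²; (x + 180.3)² + (y − 75.3)² = 237.55².
Subtracting the A equation from the B and C equations removes the quadratic terms:
338.6 x − 33.6 y = 10256.60
-129.6 x + 383.0 y = -19584.03
Solving the 2×2 system: x ≈ 26.1, y ≈ -42.3 km.
Check against A (with the unrounded x, y): √((x + 115.5)²+(y + 116.2)²) = 159.72 ≈ 159.72 km. ✓

x ≈ 26.1 km, y ≈ -42.3 km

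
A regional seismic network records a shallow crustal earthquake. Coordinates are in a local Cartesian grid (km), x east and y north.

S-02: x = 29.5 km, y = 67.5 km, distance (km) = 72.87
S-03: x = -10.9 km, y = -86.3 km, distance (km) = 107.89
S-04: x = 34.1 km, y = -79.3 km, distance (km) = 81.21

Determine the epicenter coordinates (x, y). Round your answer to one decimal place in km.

x ≈ 54.9 km, y ≈ -0.8 km

Circle about each station: (x − 29.5)² + (y − 67.5)² = 72.87²; (x + 10.9)² + (y + 86.3)² = 107.89²; (x − 34.1)² + (y + 79.3)² = 81.21².
Subtracting the S-02 equation from the S-03 and S-04 equations removes the quadratic terms:
-80.8 x − 307.6 y = -4190.22
9.2 x − 293.6 y = 739.77
Solving the 2×2 system: x ≈ 54.9, y ≈ -0.8 km.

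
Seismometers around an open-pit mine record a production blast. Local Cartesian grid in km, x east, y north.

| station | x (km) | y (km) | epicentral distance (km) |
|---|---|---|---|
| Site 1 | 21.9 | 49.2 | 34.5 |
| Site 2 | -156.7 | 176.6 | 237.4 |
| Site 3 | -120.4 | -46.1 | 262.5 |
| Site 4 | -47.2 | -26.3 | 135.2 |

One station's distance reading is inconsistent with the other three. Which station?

Solve using three stations at a time. Using Site 1, Site 2, Site 4 (subtract circle equations pairwise → linear system) gives (x, y) ≈ (52.7, 64.8).
Distances from that point to each station vs reported:
  Site 1: calculated 34.5 vs reported 34.5 → residual 0.0 km
  Site 2: calculated 237.4 vs reported 237.4 → residual 0.0 km
  Site 3: calculated 205.6 vs reported 262.5 → residual 56.9 km
  Site 4: calculated 135.2 vs reported 135.2 → residual 0.0 km
Site 1, Site 2, Site 4 are mutually consistent (residuals ≈ 0); Site 3 is off by 56.9 km.

Site 3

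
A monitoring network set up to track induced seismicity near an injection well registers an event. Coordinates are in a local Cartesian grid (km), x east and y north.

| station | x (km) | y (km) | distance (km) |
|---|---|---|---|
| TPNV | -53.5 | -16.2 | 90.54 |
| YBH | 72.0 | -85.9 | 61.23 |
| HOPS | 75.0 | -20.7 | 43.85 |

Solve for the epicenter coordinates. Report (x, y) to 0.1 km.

Circle about each station: (x + 53.5)² + (y + 16.2)² = 90.54²; (x − 72.0)² + (y + 85.9)² = 61.23²; (x − 75.0)² + (y + 20.7)² = 43.85².
Subtracting the TPNV equation from the YBH and HOPS equations removes the quadratic terms:
251.0 x − 139.4 y = 13886.50
257.0 x − 9.0 y = 9203.47
Solving the 2×2 system: x ≈ 34.5, y ≈ -37.5 km.

(34.5, -37.5)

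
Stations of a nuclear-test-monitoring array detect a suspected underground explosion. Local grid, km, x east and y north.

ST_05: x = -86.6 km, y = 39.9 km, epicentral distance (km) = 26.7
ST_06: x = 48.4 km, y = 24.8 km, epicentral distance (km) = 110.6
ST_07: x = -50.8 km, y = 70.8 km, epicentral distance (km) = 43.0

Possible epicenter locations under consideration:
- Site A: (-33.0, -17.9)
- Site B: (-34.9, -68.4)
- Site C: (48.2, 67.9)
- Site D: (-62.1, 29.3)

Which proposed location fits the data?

For each candidate, compare |candidate − station| to the reported distance:
Site A: residuals ST_05 52.1, ST_06 18.7, ST_07 47.5 → max 52.1 km
Site B: residuals ST_05 93.3, ST_06 14.4, ST_07 97.1 → max 97.1 km
Site C: residuals ST_05 111.0, ST_06 67.5, ST_07 56.0 → max 111.0 km
Site D: residuals ST_05 0.0, ST_06 0.0, ST_07 0.0 → max 0.0 km
Only Site D has all residuals ≈ 0.

Site D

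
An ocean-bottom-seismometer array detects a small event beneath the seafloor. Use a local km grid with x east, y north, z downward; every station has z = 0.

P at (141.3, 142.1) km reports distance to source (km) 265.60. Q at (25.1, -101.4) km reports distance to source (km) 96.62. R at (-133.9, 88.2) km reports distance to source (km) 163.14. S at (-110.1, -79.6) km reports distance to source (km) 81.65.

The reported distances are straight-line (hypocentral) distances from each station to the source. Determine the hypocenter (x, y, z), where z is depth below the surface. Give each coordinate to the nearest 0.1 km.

x ≈ -44.9 km, y ≈ -44.2 km, depth ≈ 34.1 km

Each station gives a sphere (x−x_i)² + (y−y_i)² + z² = d_i² (stations at z=0).
Subtracting the P sphere from Q and R: z² cancels, leaving linear equations in x and y:
-232.4 x − 487.0 y = 31961.81
-550.4 x − 107.8 y = 29479.05
Solving: x ≈ -44.902, y ≈ -44.202 km (keep extra digits for the depth step; rounded: -44.9, -44.2).
Then from the P sphere: z² = 265.60² − (x − 141.3)² − (y − 142.1)² with x = -44.902, y = -44.202, so z ≈ 34.114 ≈ 34.1 km.
Check against S (with the unrounded solution): distance 81.65 ≈ 81.65 km. ✓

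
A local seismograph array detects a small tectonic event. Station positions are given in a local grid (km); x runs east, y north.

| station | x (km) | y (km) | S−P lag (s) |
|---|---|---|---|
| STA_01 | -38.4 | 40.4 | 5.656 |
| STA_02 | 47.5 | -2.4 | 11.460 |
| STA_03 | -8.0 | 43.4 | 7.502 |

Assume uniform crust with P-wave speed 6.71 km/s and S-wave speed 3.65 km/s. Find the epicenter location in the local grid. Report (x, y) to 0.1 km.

Distance from S−P lag: d = Δt · v_P v_S / (v_P − v_S) = Δt · (6.71·3.65)/(6.71−3.65) ≈ 8.0038·Δt.
So d_STA_01 = 45.27, d_STA_02 = 91.72, d_STA_03 = 60.04 km.
Circle about each station: (x + 38.4)² + (y − 40.4)² = 45.27²; (x − 47.5)² + (y + 2.4)² = 91.72²; (x + 8.0)² + (y − 43.4)² = 60.04².
Subtracting the STA_01 equation from the STA_02 and STA_03 equations removes the quadratic terms:
171.8 x − 85.6 y = -7207.90
60.8 x + 6.0 y = -2714.59
Solving the 2×2 system: x ≈ -44.2, y ≈ -4.5 km.

x ≈ -44.2 km, y ≈ -4.5 km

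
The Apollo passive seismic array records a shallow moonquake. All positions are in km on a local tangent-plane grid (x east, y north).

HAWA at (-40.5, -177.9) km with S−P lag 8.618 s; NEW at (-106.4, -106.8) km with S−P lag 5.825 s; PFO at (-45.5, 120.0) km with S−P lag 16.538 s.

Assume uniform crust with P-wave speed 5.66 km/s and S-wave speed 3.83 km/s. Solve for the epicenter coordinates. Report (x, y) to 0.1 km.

x ≈ -44.7 km, y ≈ -75.9 km

Distance from S−P lag: d = Δt · v_P v_S / (v_P − v_S) = Δt · (5.66·3.83)/(5.66−3.83) ≈ 11.8458·Δt.
So d_HAWA = 102.09, d_NEW = 69.00, d_PFO = 195.91 km.
Circle about each station: (x + 40.5)² + (y + 177.9)² = 102.09²; (x + 106.4)² + (y + 106.8)² = 69.00²; (x + 45.5)² + (y − 120.0)² = 195.91².
Subtracting pairs of circle equations eliminates x²+y² and gives linear equations (the radical axes):
-131.8 x + 142.2 y = -4900.09
-10.0 x + 595.8 y = -44776.77
Solving the 2×2 system: x ≈ -44.7, y ≈ -75.9 km.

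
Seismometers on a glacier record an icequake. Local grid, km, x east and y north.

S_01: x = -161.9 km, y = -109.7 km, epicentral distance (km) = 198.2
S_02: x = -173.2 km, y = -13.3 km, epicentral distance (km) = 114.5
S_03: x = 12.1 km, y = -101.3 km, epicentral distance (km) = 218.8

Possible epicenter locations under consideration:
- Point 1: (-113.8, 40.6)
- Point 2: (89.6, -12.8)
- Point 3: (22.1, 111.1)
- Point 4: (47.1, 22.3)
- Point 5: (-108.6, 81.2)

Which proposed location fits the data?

Point 5

For each candidate, compare |candidate − station| to the reported distance:
Point 1: residuals S_01 40.4, S_02 34.3, S_03 29.1 → max 40.4 km
Point 2: residuals S_01 71.3, S_02 148.3, S_03 101.2 → max 148.3 km
Point 3: residuals S_01 89.2, S_02 117.1, S_03 6.2 → max 117.1 km
Point 4: residuals S_01 49.0, S_02 108.7, S_03 90.3 → max 108.7 km
Point 5: residuals S_01 0.0, S_02 0.0, S_03 0.0 → max 0.0 km
Only Point 5 has all residuals ≈ 0.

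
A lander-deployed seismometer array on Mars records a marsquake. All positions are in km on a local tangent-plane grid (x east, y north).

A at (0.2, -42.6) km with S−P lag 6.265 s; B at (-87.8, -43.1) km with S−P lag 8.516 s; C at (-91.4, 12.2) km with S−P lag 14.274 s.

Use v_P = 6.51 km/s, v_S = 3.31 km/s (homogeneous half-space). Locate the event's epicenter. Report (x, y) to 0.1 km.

Distance from S−P lag: d = Δt · v_P v_S / (v_P − v_S) = Δt · (6.51·3.31)/(6.51−3.31) ≈ 6.7338·Δt.
So d_A = 42.19, d_B = 57.34, d_C = 96.12 km.
Circle about each station: (x − 0.2)² + (y + 42.6)² = 42.19²; (x + 87.8)² + (y + 43.1)² = 57.34²; (x + 91.4)² + (y − 12.2)² = 96.12².
Subtracting pairs of circle equations eliminates x²+y² and gives linear equations (the radical axes):
-176.0 x − 1.0 y = 6243.77
-183.2 x + 109.6 y = -771.06
Solving the 2×2 system: x ≈ -35.1, y ≈ -65.7 km.

x ≈ -35.1 km, y ≈ -65.7 km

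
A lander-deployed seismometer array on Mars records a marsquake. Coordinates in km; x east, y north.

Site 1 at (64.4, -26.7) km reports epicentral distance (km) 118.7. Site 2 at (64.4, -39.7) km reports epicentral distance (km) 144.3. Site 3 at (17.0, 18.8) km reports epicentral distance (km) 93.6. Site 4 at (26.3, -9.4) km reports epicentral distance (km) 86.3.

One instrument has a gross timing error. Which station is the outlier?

Solve using three stations at a time. Using Site 1, Site 3, Site 4 (subtract circle equations pairwise → linear system) gives (x, y) ≈ (-53.3, -43.3).
Distances from that point to each station vs reported:
  Site 1: calculated 118.8 vs reported 118.7 → residual 0.1 km
  Site 2: calculated 117.7 vs reported 144.3 → residual 26.6 km
  Site 3: calculated 93.8 vs reported 93.6 → residual 0.2 km
  Site 4: calculated 86.5 vs reported 86.3 → residual 0.2 km
Site 1, Site 3, Site 4 are mutually consistent (residuals ≈ 0); Site 2 is off by 26.6 km.

Site 2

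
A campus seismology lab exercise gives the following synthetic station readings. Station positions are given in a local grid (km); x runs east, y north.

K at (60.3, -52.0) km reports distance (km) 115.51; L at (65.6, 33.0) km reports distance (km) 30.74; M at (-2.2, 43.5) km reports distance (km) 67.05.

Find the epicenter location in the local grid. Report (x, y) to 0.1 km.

61.8 km east, 63.5 km north

Circle about each station: (x − 60.3)² + (y + 52.0)² = 115.51²; (x − 65.6)² + (y − 33.0)² = 30.74²; (x + 2.2)² + (y − 43.5)² = 67.05².
Subtracting pairs of circle equations eliminates x²+y² and gives linear equations (the radical axes):
10.6 x + 170.0 y = 11449.88
-125.0 x + 191.0 y = 4403.86
Solving the 2×2 system: x ≈ 61.8, y ≈ 63.5 km.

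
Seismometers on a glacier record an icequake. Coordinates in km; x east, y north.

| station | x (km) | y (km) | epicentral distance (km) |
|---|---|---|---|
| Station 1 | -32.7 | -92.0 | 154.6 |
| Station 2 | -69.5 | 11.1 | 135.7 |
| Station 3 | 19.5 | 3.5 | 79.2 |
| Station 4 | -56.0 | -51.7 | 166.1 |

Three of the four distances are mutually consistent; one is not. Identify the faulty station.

Solve using three stations at a time. Using Station 2, Station 3, Station 4 (subtract circle equations pairwise → linear system) gives (x, y) ≈ (49.1, 76.8).
Distances from that point to each station vs reported:
  Station 1: calculated 187.6 vs reported 154.6 → residual 33.0 km
  Station 2: calculated 135.6 vs reported 135.7 → residual 0.1 km
  Station 3: calculated 79.1 vs reported 79.2 → residual 0.1 km
  Station 4: calculated 166.0 vs reported 166.1 → residual 0.1 km
Station 2, Station 3, Station 4 are mutually consistent (residuals ≈ 0); Station 1 is off by 33.0 km.

Station 1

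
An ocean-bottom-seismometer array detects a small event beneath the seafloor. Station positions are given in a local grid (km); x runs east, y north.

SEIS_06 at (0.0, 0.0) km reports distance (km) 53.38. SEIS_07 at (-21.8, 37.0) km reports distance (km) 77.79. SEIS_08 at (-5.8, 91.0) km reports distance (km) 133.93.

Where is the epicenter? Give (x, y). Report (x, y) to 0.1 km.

Circle about each station: x² + y² = 53.38²; (x + 21.8)² + (y − 37.0)² = 77.79²; (x + 5.8)² + (y − 91.0)² = 133.93².
Subtracting the SEIS_06 equation from the SEIS_07 and SEIS_08 equations removes the quadratic terms:
-43.6 x + 74.0 y = -1357.62
-11.6 x + 182.0 y = -6773.18
Solving the 2×2 system: x ≈ -35.9, y ≈ -39.5 km.
Check against SEIS_06 (with the unrounded x, y): √(x²+y²) = 53.39 ≈ 53.38 km. ✓

x ≈ -35.9 km, y ≈ -39.5 km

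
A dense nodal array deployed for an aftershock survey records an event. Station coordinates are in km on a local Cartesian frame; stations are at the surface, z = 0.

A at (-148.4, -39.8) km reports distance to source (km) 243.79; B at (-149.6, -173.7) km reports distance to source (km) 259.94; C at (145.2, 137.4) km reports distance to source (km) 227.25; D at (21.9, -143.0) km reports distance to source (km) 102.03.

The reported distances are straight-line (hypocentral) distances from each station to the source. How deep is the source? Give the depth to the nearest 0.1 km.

Each station gives a sphere (x−x_i)² + (y−y_i)² + z² = d_i² (stations at z=0).
Subtracting the A sphere from B and C: z² cancels, leaving linear equations in x and y:
-2.4 x − 267.8 y = 20810.01
587.2 x + 354.4 y = 24146.20
Solving: x ≈ 88.499, y ≈ -78.500 km (keep extra digits for the depth step; rounded: 88.5, -78.5).
Then from the A sphere: z² = 243.79² − (x + 148.4)² − (y + 39.8)² with x = 88.499, y = -78.500, so z ≈ 42.600 ≈ 42.6 km.

depth ≈ 42.6 km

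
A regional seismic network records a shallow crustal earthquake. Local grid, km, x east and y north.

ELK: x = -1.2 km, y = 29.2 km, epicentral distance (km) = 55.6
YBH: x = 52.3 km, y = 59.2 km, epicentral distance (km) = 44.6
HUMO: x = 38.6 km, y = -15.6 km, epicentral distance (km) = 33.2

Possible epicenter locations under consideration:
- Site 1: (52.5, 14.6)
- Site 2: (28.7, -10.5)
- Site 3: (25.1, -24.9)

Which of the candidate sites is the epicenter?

Site 1

For each candidate, compare |candidate − station| to the reported distance:
Site 1: residuals ELK 0.0, YBH 0.0, HUMO 0.0 → max 0.0 km
Site 2: residuals ELK 5.9, YBH 29.0, HUMO 22.1 → max 29.0 km
Site 3: residuals ELK 4.6, YBH 43.8, HUMO 16.8 → max 43.8 km
Only Site 1 has all residuals ≈ 0.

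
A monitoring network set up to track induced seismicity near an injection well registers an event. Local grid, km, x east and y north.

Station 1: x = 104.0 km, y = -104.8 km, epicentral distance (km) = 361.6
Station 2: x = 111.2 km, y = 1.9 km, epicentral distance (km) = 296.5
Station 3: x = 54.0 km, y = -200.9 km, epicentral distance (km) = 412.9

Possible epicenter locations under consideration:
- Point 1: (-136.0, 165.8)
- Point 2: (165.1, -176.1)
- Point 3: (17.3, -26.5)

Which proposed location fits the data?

Point 1

For each candidate, compare |candidate − station| to the reported distance:
Point 1: residuals Station 1 0.1, Station 2 0.1, Station 3 0.1 → max 0.1 km
Point 2: residuals Station 1 267.7, Station 2 110.5, Station 3 299.1 → max 299.1 km
Point 3: residuals Station 1 244.8, Station 2 198.4, Station 3 234.7 → max 244.8 km
Only Point 1 has all residuals ≈ 0.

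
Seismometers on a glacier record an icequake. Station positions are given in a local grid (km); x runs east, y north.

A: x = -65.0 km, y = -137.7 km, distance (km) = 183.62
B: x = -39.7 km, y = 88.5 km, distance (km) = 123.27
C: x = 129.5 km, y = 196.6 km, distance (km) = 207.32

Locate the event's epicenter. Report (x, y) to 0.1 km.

(50.8, 4.8)

Circle about each station: (x + 65.0)² + (y + 137.7)² = 183.62²; (x + 39.7)² + (y − 88.5)² = 123.27²; (x − 129.5)² + (y − 196.6)² = 207.32².
Subtracting pairs of circle equations eliminates x²+y² and gives linear equations (the radical axes):
50.6 x + 452.4 y = 4742.86
389.0 x + 668.6 y = 22970.24
Solving the 2×2 system: x ≈ 50.8, y ≈ 4.8 km.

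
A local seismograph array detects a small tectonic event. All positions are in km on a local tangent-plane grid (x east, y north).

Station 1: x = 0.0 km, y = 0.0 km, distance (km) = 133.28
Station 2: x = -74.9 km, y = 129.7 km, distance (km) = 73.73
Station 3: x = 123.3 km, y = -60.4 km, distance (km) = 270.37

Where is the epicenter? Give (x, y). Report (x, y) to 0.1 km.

Circle about each station: x² + y² = 133.28²; (x + 74.9)² + (y − 129.7)² = 73.73²; (x − 123.3)² + (y + 60.4)² = 270.37².
Subtracting pairs of circle equations eliminates x²+y² and gives linear equations (the radical axes):
-149.8 x + 259.4 y = 34759.55
246.6 x − 120.8 y = -36485.33
Solving the 2×2 system: x ≈ -114.8, y ≈ 67.7 km.

(-114.8, 67.7)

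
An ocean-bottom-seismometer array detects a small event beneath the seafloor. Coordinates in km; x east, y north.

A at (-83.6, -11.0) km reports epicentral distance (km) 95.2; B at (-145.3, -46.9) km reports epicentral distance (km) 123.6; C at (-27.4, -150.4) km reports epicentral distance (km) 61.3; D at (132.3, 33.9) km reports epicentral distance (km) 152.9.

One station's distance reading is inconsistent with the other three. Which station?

Solve using three stations at a time. Using A, B, C (subtract circle equations pairwise → linear system) gives (x, y) ≈ (-29.1, -89.1).
Distances from that point to each station vs reported:
  A: calculated 95.2 vs reported 95.2 → residual 0.0 km
  B: calculated 123.6 vs reported 123.6 → residual 0.0 km
  C: calculated 61.3 vs reported 61.3 → residual 0.0 km
  D: calculated 202.9 vs reported 152.9 → residual 50.0 km
A, B, C are mutually consistent (residuals ≈ 0); D is off by 50.0 km.

D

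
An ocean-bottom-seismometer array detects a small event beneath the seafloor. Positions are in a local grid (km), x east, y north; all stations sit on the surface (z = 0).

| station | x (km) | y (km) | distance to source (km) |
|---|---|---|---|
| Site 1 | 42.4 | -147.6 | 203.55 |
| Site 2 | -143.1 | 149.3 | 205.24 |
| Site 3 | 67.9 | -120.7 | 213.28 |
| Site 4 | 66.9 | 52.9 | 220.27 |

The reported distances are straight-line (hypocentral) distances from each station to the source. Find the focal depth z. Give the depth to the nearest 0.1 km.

Each station gives a sphere (x−x_i)² + (y−y_i)² + z² = d_i² (stations at z=0).
Subtracting the Site 1 sphere from Site 2 and Site 3: z² cancels, leaving linear equations in x and y:
-371.0 x + 593.8 y = 18493.72
51.0 x + 53.8 y = -8460.38
Solving: x ≈ -119.791, y ≈ -43.699 km (keep extra digits for the depth step; rounded: -119.8, -43.7).
Then from the Site 1 sphere: z² = 203.55² − (x − 42.4)² − (y + 147.6)² with x = -119.791, y = -43.699, so z ≈ 65.812 ≈ 65.8 km.

z ≈ 65.8 km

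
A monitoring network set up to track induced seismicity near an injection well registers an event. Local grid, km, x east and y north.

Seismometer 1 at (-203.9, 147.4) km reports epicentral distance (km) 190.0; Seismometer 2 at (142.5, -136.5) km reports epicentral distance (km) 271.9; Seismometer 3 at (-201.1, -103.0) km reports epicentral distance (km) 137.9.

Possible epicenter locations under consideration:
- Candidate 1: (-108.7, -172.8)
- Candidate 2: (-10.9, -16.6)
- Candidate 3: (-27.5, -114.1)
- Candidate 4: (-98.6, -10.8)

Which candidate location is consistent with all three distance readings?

For each candidate, compare |candidate − station| to the reported distance:
Candidate 1: residuals Seismometer 1 144.1, Seismometer 2 18.1, Seismometer 3 22.1 → max 144.1 km
Candidate 2: residuals Seismometer 1 63.3, Seismometer 2 77.2, Seismometer 3 71.0 → max 77.2 km
Candidate 3: residuals Seismometer 1 125.4, Seismometer 2 100.4, Seismometer 3 36.1 → max 125.4 km
Candidate 4: residuals Seismometer 1 0.0, Seismometer 2 0.0, Seismometer 3 0.0 → max 0.0 km
Only Candidate 4 has all residuals ≈ 0.

Candidate 4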